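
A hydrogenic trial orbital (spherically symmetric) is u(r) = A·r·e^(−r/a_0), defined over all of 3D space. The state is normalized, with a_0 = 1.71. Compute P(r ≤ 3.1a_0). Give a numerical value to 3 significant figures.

Integrate the radial probability density 4πr²|u|² over r ≤ 3.1a_0.
Normalization gives A² = 1/(3·π·a_0^5).
In terms of t = r/a_0 (A², 4π and the length scale all cancel between numerator and denominator), P = [∫_{0}^{3.1} t^4·e^(-2·t) dt] / [∫_{0}^{∞} t^4·e^(-2·t) dt].
An antiderivative of t^4·e^(-2·t) is -(t^4/2 + t^3 + 3·t^2/2 + 3·t/2 + 3/4)·e^(-2·t); evaluating from 0 to 3.1 gives ≈ 0.55562, while the full integral is 3/4.
This evaluates to P = 0.7408.

P ≈ 0.741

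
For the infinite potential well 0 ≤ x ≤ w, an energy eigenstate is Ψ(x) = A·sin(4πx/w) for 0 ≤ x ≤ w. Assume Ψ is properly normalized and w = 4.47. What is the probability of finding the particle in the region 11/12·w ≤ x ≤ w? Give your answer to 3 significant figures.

P ≈ 0.0489

P = ∫_{11/12·w}^{w} |Ψ(x)|² dx.
With A² fixed by ∫|Ψ|² = 1, i.e. A² = (w/2)^(−1), substitute and integrate.
Substituting u = x/w, A² and the length scale cancel in the ratio: P = ∫_{11/12}^{1} sin(4·π·u)^2 du / ∫_{0}^{1} sin(4·π·u)^2 du.
With ∫ sin(4·π·u)^2 du = u/2 - sin(4·π·u)·cos(4·π·u)/(8·π) + C, the region integral is -√(3)/(32·π) + 1/24 and the full one is 1/2.
The result is P = (-√(3)/16 + π/12)/π.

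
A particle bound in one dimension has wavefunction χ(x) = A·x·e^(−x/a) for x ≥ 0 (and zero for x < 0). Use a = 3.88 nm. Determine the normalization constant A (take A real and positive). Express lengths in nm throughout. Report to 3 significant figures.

A ≈ 0.262 nm^(-3/2)

The normalization condition is ∫|χ|² dx = 1 from 0 to ∞.
With ∫₀^∞ x^2 e^(−αx) dx = 2!/α^3, ∫|χ|² dx = A²·(a^3/4).
Hence A² = 1/[a^3/4].
With a = 3.88: A² = 0.06848 and A = 0.2617.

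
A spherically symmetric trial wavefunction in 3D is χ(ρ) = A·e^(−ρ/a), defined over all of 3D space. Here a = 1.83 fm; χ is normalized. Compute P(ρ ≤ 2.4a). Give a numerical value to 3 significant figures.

P ≈ 0.857

Integrate the radial probability density 4πρ²|χ|² over ρ ≤ 2.4a.
The full normalization integral is A²·[π·a^3] = 1, fixing A².
In terms of u = ρ/a (A², 4π and the length scale all cancel between numerator and denominator), P = [∫_{0}^{2.4} u^2·e^(-2·u) du] / [∫_{0}^{∞} u^2·e^(-2·u) du].
Using ∫ u^2·e^(-2·u) du = -(2·u^2 + 2·u + 1)·e^(-2·u)/4, the numerator is 1/4 - 433·e^(-24/5)/100 and the denominator is 1/4.
Taking the ratio yields P = 0.8575.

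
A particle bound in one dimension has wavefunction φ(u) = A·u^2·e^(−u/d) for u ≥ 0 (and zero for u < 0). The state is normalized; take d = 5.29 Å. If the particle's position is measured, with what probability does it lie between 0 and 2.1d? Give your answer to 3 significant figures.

P = ∫_{0}^{2.1d} |φ(u)|² du.
The normalization integral ∫|φ|²du over the whole domain equals 3·d^5/4·A², and A² cancels in the ratio.
Let t = u/d; then A² and the length scale cancel, so P = ∫_{0}^{2.1} t^4·e^(-2·t) dt ÷ ∫_{0}^{∞} t^4·e^(-2·t) dt.
Using ∫ t^4·e^(-2·t) dt = -(t^4/2 + t^3 + 3·t^2/2 + 3·t/2 + 3/4)·e^(-2·t), the numerator is ≈ 0.30763 and the denominator is 3/4.
Evaluating gives P = 0.4102.

P ≈ 0.410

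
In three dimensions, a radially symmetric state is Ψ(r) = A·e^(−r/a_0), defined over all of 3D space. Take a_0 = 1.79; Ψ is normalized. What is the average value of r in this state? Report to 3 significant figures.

⟨r⟩ = ∫ r |Ψ|² 4πr² dr over the full domain.
Using ∫₀^∞ rⁿ e^(−αr) dr = n!/αⁿ⁺¹, since the A² factors cancel between numerator and denominator, ⟨r⟩ = 3·a_0/2.
With a_0 = 1.79, ⟨r⟩ = 2.685.

⟨r⟩ ≈ 2.69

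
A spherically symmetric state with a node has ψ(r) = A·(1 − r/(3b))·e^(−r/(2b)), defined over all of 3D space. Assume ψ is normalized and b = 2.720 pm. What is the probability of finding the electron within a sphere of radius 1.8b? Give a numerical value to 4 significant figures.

P = ∫ |ψ|² 4πr² dr over r ≤ 1.8b.
Normalization gives A² = 1/(8·π·b^3/3).
Let u = r/b; then A², 4π and the length scale all cancel, so P = ∫_{0}^{1.8} u^2·(1 - u/3)^2·e^(-u) du ÷ ∫_{0}^{∞} u^2·(1 - u/3)^2·e^(-u) du.
An antiderivative of u^2·(1 - u/3)^2·e^(-u) is (-u^4 + 2·u^3 - 3·u^2 - 6·u - 6)·e^(-u)/9; evaluating from 0 to 1.8 gives 2/3 - 5282·e^(-9/5)/1875, while the full integral is 2/3.
This evaluates to P = 0.30151.

P ≈ 0.3015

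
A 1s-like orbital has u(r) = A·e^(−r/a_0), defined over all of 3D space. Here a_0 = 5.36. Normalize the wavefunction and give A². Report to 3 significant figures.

Require ∫ |u|² 4πr² dr = 1 over the whole domain.
(Spherical symmetry: dV = 4πr² dr.)
Using ∫₀^∞ rⁿ e^(−αr) dr = n!/αⁿ⁺¹, carrying out the integral gives A² · π·a_0^3.
Hence A² = 1/[π·a_0^3].
With a_0 = 5.36: A² = 0.002067 and A = 0.04547.

A^2 ≈ 0.00207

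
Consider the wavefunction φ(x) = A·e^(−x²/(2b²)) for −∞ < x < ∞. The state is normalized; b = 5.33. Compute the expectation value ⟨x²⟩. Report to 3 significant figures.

By definition ⟨x²⟩ = ∫ x^2 |φ(x)|² dx.
Using the Gaussian integral ∫_{−∞}^{∞} e^(−αx²) dx = √(π/α), the ratio of the moment integral to the normalization integral gives ⟨x²⟩ = b^2/2.
With b = 5.33, ⟨x^2⟩ = 14.20.

⟨x^2⟩ ≈ 14.2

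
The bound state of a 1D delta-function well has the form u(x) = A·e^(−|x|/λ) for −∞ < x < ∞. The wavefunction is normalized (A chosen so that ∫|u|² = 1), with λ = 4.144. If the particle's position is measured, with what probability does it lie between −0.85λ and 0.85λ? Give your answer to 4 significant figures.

P ≈ 0.8173

P = ∫_{−0.85λ}^{0.85λ} |u(x)|² dx.
The normalization integral ∫|u|²dx over the whole domain equals λ·A², and A² cancels in the ratio.
Both integrals are even about x = 0, so only the x ≥ 0 halves are needed (the factors of 2 cancel). Substituting t = x/λ, A² and the length scale cancel in the ratio: P = ∫_{0}^{0.85} e^(-2·t) dt / ∫_{0}^{∞} e^(-2·t) dt.
Using ∫ e^(-2·t) dt = -e^(-2·t)/2, the numerator is 1/2 - e^(-17/10)/2 and the denominator is 1/2.
This works out to P = 0.81732.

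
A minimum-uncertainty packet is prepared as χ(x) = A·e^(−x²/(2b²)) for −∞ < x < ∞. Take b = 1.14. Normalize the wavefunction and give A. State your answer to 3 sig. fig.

We need A² ∫|f|² dx = 1, taking the integral from −∞ to ∞.
The integral (without the A² prefactor) comes out to √(π)·b.
With b = 1.14: A² = 0.4949 and A = 0.7035.

A ≈ 0.703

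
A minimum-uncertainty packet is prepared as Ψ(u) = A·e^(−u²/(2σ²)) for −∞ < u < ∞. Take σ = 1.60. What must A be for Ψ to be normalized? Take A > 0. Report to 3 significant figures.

A ≈ 0.594

Normalization requires ∫|Ψ|² du = 1, integrated from −∞ to ∞.
With Ψ = A·e^(−u²/(2σ²)), the integral evaluates to A²·[√(π)·σ].
Setting this equal to 1 gives A² = 1/(√(π)·σ).
Plugging in σ = 1.60 yields A = 0.5938.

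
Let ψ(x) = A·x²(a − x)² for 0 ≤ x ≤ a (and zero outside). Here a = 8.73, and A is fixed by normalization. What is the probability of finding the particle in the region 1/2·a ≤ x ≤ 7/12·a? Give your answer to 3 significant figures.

|ψ|² is the probability density, so P = ∫_{1/2·a}^{7/12·a} |ψ|² dx.
With A² fixed by ∫|ψ|² = 1, i.e. A² = (a^9/630)^(−1), substitute and integrate.
Let u = x/a; then A² and the length scale cancel, so P = ∫_{1/2}^{7/12} u^4·(1 - u)^4 du ÷ ∫_{0}^{1} u^4·(1 - u)^4 du.
Using ∫ u^4·(1 - u)^4 du = u^5·(70·u^4 - 315·u^3 + 540·u^2 - 420·u + 126)/630, the numerator is ≈ 0.00031376 and the denominator is 1/630.
The result is P = 0.1977.

P ≈ 0.198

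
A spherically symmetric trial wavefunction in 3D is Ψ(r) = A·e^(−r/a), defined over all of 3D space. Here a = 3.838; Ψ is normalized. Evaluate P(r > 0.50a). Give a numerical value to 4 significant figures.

P = ∫ |Ψ|² 4πr² dr over r > 0.50a.
A² is fixed by ∫₀^∞ 4πr²|Ψ|² dr = 1, i.e. A² = (π·a^3)^(−1).
Let u = r/a; then A², 4π and the length scale all cancel, so P = ∫_{0.50}^{∞} u^2·e^(-2·u) du ÷ ∫_{0}^{∞} u^2·e^(-2·u) du.
Using ∫ u^2·e^(-2·u) du = -(2·u^2 + 2·u + 1)·e^(-2·u)/4, the numerator is 5·e^(-1)/8 and the denominator is 1/4.
The region integral divided by the full integral gives P = 0.91970.

P ≈ 0.9197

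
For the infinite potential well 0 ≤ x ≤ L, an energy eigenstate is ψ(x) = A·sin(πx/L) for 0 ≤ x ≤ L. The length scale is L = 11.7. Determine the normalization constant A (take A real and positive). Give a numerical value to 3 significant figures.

A ≈ 0.413

Require ∫ |ψ|² dx = 1 over the whole domain.
Using sin²θ = (1 − cos 2θ)/2, the integral (without the A² prefactor) comes out to L/2.
So A² = (L/2)^(−1).
With L = 11.7: A² = 0.1709 and A = 0.4134.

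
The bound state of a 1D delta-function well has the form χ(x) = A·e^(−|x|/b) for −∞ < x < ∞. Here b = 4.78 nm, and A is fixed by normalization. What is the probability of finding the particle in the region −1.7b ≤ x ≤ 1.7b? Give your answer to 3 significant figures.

The probability is P = ∫ |χ|² dx over [−1.7b, 1.7b].
Since A² = 1/(b), this is the region integral divided by the full normalization integral.
Both integrals are even about x = 0, so only the x ≥ 0 halves are needed (the factors of 2 cancel). In terms of u = x/b (A² and the length scale cancel between numerator and denominator), P = [∫_{0}^{1.7} e^(-2·u) du] / [∫_{0}^{∞} e^(-2·u) du].
An antiderivative of e^(-2·u) is -e^(-2·u)/2; evaluating from 0 to 1.7 gives 1/2 - e^(-17/5)/2, while the full integral is 1/2.
Evaluating gives P = 0.9666.

P ≈ 0.967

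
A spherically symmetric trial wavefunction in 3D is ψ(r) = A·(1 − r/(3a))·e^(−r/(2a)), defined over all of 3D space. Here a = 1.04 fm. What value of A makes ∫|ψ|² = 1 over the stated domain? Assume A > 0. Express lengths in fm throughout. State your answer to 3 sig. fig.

We need A² ∫|f|² 4πr² dr = 1, taking the integral from 0 to ∞.
∫|ψ|² 4πr² dr = A²·(8·π·a^3/3).
Hence A² = 1/[8·π·a^3/3].
Substituting a = 1.04 gives A² = 0.1061, so A = 0.3258.

A ≈ 0.326 fm^(-3/2)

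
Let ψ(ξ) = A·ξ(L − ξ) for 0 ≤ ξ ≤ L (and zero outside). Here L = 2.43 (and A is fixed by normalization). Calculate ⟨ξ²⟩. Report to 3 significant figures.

By definition ⟨ξ²⟩ = ∫ ξ^2 |ψ(ξ)|² dξ.
Expanding the polynomial and integrating term by term, evaluating both integrals, ⟨ξ²⟩ = 2·L^2/7.
Putting L = 2.43 gives 1.687.

⟨ξ^2⟩ ≈ 1.69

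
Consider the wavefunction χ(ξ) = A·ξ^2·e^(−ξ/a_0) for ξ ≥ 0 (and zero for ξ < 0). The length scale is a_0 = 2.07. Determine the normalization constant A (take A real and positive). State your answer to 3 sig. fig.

The normalization condition is ∫|χ|² dξ = 1 from 0 to ∞.
∫|χ|² dξ = A²·(3·a_0^5/4).
Hence A² = 1/[3·a_0^5/4].
With a_0 = 2.07: A² = 0.03508 and A = 0.1873.

A ≈ 0.187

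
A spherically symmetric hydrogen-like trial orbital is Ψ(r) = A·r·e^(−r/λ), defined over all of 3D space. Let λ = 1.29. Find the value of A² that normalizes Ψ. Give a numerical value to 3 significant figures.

A^2 ≈ 0.0297

The normalization condition is ∫|Ψ|² 4πr² dr = 1 from 0 to ∞.
(Spherical symmetry: dV = 4πr² dr.)
With Ψ = A·r·e^(−r/λ), the integral evaluates to A²·[3·π·λ^5].
Hence A² = 1/[3·π·λ^5].
Plugging in λ = 1.29 yields A = 0.1723.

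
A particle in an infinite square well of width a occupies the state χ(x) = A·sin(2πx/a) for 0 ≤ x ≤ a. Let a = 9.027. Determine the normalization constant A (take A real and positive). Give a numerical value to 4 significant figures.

A ≈ 0.4707

We need A² ∫|f|² dx = 1, taking the integral from 0 to a.
Using sin²θ = (1 − cos 2θ)/2, ∫|χ|² dx = A²·(a/2).
So A² = (a/2)^(−1).
With a = 9.027: A² = 0.22156 and A = 0.47070.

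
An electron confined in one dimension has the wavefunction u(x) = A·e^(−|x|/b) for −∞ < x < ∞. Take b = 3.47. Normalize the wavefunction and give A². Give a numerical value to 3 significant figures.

A^2 ≈ 0.288

The normalization condition is ∫|u|² dx = 1 from −∞ to ∞.
Recall ∫₀^∞ x^m e^(−x/β) dx = m!·β^(m+1), with u = A·e^(−|x|/b), the integral evaluates to A²·[b].
Hence A² = 1/[b].
Substituting b = 3.47 gives A² = 0.2882, so A = 0.5368.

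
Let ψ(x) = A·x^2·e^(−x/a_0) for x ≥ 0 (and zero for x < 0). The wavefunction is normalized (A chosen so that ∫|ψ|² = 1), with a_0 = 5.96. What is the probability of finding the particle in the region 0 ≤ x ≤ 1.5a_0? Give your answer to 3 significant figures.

P ≈ 0.185

|ψ|² is the probability density, so P = ∫_{0}^{1.5a_0} |ψ|² dx.
Since A² = 1/(3·a_0^5/4), this is the region integral divided by the full normalization integral.
Let u = x/a_0; then A² and the length scale cancel, so P = ∫_{0}^{1.5} u^4·e^(-2·u) du ÷ ∫_{0}^{∞} u^4·e^(-2·u) du.
An antiderivative of u^4·e^(-2·u) is -(u^4/2 + u^3 + 3·u^2/2 + 3·u/2 + 3/4)·e^(-2·u); evaluating from 0 to 1.5 gives 3/4 - 393·e^(-3)/32, while the full integral is 3/4.
Taking the ratio, P = 0.1847.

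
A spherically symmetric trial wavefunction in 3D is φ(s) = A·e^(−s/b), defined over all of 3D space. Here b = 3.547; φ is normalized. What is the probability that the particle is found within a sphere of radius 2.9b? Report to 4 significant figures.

With dV = 4πs²ds, the probability is ∫|φ|² dV over s ≤ 2.9b.
The full normalization integral is A²·[π·b^3] = 1, fixing A².
In terms of u = s/b (A², 4π and the length scale all cancel between numerator and denominator), P = [∫_{0}^{2.9} u^2·e^(-2·u) du] / [∫_{0}^{∞} u^2·e^(-2·u) du].
With ∫ u^2·e^(-2·u) du = -(2·u^2 + 2·u + 1)·e^(-2·u)/4 + C, the region integral is 1/4 - 1181·e^(-29/5)/200 and the full one is 1/4.
This evaluates to P = 0.92849.

P ≈ 0.9285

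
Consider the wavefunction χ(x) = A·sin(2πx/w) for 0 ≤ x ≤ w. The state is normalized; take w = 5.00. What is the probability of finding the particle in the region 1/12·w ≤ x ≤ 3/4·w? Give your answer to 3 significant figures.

P ≈ 0.736

|χ|² is the probability density, so P = ∫_{1/12·w}^{3/4·w} |χ|² dx.
With A² fixed by ∫|χ|² = 1, i.e. A² = (w/2)^(−1), substitute and integrate.
Let u = x/w; then A² and the length scale cancel, so P = ∫_{1/12}^{3/4} sin(2·π·u)^2 du ÷ ∫_{0}^{1} sin(2·π·u)^2 du.
An antiderivative of sin(2·π·u)^2 is u/2 - sin(4·π·u)/(8·π); evaluating from 1/12 to 3/4 gives √(3)/(16·π) + 1/3, while the full integral is 1/2.
The result is P = √(3)/(8·π) + 2/3.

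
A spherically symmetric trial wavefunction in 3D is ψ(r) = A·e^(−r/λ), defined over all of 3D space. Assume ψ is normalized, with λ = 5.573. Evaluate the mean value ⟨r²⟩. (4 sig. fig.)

By definition ⟨r²⟩ = ∫ r^2 |ψ(r)|² 4πr² dr.
Evaluating both integrals, ⟨r²⟩ = 3·λ^2.
Putting λ = 5.573 gives 93.175.

⟨r^2⟩ ≈ 93.17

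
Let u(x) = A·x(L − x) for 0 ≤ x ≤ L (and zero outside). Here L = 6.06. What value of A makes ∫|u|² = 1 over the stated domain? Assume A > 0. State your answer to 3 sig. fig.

The normalization condition is ∫|u|² dx = 1 from 0 to L.
Expanding the polynomial and integrating term by term, with u = A·x(L − x), the integral evaluates to A²·[L^5/30].
Setting this equal to 1 gives A² = 1/(L^5/30).
Plugging in L = 6.06 yields A = 0.06059.

A ≈ 0.0606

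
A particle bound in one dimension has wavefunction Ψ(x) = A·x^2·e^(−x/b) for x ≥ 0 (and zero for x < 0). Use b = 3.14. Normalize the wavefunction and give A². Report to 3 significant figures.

A^2 ≈ 0.00437

The normalization condition is ∫|Ψ|² dx = 1 from 0 to ∞.
Carrying out the integral gives A² · 3·b^5/4.
Hence A² = 1/[3·b^5/4].
Plugging in b = 3.14 yields A = 0.06609.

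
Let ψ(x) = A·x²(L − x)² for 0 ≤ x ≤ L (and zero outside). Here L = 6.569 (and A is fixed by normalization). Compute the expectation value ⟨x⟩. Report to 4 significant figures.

⟨x⟩ = ∫ x |ψ|² dx over the full domain.
The ratio of the moment integral to the normalization integral gives ⟨x⟩ = L/2.
Putting L = 6.569 gives 3.2845.

⟨x⟩ ≈ 3.285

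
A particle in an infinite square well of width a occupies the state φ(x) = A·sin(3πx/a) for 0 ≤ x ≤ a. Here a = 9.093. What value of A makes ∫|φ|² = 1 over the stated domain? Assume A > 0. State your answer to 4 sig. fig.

A ≈ 0.4690

Normalization requires ∫|φ|² dx = 1, integrated from 0 to a.
With ∫₀^a sin²(nπx/a) dx = a/2, ∫|φ|² dx = A²·(a/2).
Substituting a = 9.093 gives A² = 0.21995, so A = 0.46899.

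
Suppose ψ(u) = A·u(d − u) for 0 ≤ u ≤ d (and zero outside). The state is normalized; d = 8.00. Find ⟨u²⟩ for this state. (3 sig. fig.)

The expectation value is the |ψ|²-weighted average of u^2: ∫ u^2|ψ|² du.
Evaluating both integrals, ⟨u²⟩ = 2·d^2/7.
With d = 8.00, ⟨u^2⟩ = 18.29.

⟨u^2⟩ ≈ 18.3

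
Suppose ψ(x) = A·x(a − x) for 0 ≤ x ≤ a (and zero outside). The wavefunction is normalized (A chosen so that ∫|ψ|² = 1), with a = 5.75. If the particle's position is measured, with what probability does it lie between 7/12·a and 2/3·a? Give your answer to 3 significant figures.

P = ∫_{7/12·a}^{2/3·a} |ψ(x)|² dx.
Since A² = 1/(a^5/30), this is the region integral divided by the full normalization integral.
In terms of u = x/a (A² and the length scale cancel between numerator and denominator), P = [∫_{7/12}^{2/3} u^2·(1 - u)^2 du] / [∫_{0}^{1} u^2·(1 - u)^2 du].
With ∫ u^2·(1 - u)^2 du = u^3·(6·u^2 - 15·u + 10)/30 + C, the region integral is ≈ 0.0045581 and the full one is 1/30.
Evaluating gives P = 0.1367.

P ≈ 0.137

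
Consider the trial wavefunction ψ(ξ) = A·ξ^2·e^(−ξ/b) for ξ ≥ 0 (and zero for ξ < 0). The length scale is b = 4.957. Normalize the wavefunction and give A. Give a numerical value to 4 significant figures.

The normalization condition is ∫|ψ|² dξ = 1 from 0 to ∞.
The integral (without the A² prefactor) comes out to 3·b^5/4.
Setting this equal to 1 gives A² = 1/(3·b^5/4).
Substituting b = 4.957 gives A² = 0.00044550, so A = 0.021107.

A ≈ 0.02111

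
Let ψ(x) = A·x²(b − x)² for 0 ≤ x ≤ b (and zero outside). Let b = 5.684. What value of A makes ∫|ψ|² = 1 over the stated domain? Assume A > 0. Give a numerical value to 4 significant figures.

Normalization requires ∫|ψ|² dx = 1, integrated from 0 to b.
∫|ψ|² dx = A²·(b^9/630).
With b = 5.684: A² = 0.00010173 and A = 0.010086.

A ≈ 0.01009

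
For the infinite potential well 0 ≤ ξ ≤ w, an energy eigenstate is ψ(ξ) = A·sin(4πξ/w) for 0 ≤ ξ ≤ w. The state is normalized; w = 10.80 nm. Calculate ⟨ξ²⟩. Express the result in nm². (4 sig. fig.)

⟨ξ^2⟩ ≈ 38.51 nm^2

The expectation value is the |ψ|²-weighted average of ξ^2: ∫ ξ^2|ψ|² dξ.
Since the A² factors cancel between numerator and denominator, ⟨ξ²⟩ = -w^2/(32·π^2) + w^2/3.
With w = 10.80, ⟨ξ^2⟩ = 38.511.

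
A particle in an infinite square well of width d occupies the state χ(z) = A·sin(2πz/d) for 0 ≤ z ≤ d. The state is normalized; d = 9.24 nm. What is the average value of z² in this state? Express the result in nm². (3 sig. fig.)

⟨z^2⟩ ≈ 27.4 nm^2

⟨z²⟩ = ∫ z^2 |χ|² dz over the full domain.
Evaluating both integrals, ⟨z²⟩ = -d^2/(8·π^2) + d^2/3.
Putting d = 9.24 gives 27.38.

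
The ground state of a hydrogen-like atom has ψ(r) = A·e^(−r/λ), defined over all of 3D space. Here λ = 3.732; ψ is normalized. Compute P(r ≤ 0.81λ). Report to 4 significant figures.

P ≈ 0.2218

With dV = 4πr²dr, the probability is ∫|ψ|² dV over r ≤ 0.81λ.
A² is fixed by ∫₀^∞ 4πr²|ψ|² dr = 1, i.e. A² = (π·λ^3)^(−1).
Let u = r/λ; then A², 4π and the length scale all cancel, so P = ∫_{0}^{0.81} u^2·e^(-2·u) du ÷ ∫_{0}^{∞} u^2·e^(-2·u) du.
Using ∫ u^2·e^(-2·u) du = -(2·u^2 + 2·u + 1)·e^(-2·u)/4, the numerator is ≈ 0.0554557 and the denominator is 1/4.
The region integral divided by the full integral gives P = 0.22182.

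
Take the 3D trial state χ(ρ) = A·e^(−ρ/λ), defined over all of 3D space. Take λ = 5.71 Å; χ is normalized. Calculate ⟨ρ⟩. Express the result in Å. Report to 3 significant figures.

⟨ρ⟩ = ∫ ρ |χ|² 4πρ² dρ over the full domain.
Recall ∫₀^∞ ρ^m e^(−ρ/β) dρ = m!·β^(m+1), since the A² factors cancel between numerator and denominator, ⟨ρ⟩ = 3·λ/2.
With λ = 5.71, ⟨ρ⟩ = 8.565.

⟨ρ⟩ ≈ 8.57 Å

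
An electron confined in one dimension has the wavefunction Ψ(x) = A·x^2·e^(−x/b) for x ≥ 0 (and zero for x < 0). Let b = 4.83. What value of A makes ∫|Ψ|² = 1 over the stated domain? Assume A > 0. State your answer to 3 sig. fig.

Require ∫ |Ψ|² dx = 1 over the whole domain.
With ∫₀^∞ x^4 e^(−αx) dx = 4!/α^5, the integral (without the A² prefactor) comes out to 3·b^5/4.
So A² = (3·b^5/4)^(−1).
With b = 4.83: A² = 0.0005072 and A = 0.02252.

A ≈ 0.0225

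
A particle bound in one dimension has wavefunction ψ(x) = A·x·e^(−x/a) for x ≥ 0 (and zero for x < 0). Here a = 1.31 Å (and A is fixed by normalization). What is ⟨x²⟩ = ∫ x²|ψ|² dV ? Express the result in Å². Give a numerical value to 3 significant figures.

By definition ⟨x²⟩ = ∫ x^2 |ψ(x)|² dx.
Evaluating both integrals, ⟨x²⟩ = 3·a^2.
Putting a = 1.31 gives 5.148.

⟨x^2⟩ ≈ 5.15 Å^2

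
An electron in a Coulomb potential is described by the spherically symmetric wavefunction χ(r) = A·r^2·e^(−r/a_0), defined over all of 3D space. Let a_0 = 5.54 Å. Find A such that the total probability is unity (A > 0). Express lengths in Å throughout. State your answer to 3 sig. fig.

A ≈ 0.000297 Å^(-7/2)

We need A² ∫|f|² 4πr² dr = 1, taking the integral from 0 to ∞.
Using ∫₀^∞ rⁿ e^(−αr) dr = n!/αⁿ⁺¹, the integral (without the A² prefactor) comes out to 45·π·a_0^7/2.
Hence A² = 1/[45·π·a_0^7/2].
Plugging in a_0 = 5.54 yields A = 0.0002972.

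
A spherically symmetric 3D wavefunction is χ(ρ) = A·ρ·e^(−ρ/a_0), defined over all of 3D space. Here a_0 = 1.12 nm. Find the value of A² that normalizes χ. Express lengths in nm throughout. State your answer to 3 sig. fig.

The normalization condition is ∫|χ|² 4πρ² dρ = 1 from 0 to ∞.
(Spherical symmetry: dV = 4πρ² dρ.)
Carrying out the integral gives A² · 3·π·a_0^5.
Hence A² = 1/[3·π·a_0^5].
With a_0 = 1.12: A² = 0.06021 and A = 0.2454.

A^2 ≈ 0.0602 nm^(-5)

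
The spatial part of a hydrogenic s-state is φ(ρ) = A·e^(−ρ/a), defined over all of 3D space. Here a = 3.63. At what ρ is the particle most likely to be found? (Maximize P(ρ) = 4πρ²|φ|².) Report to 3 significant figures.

The maximum of P(ρ) = 4πρ²|φ|² occurs where its derivative vanishes.
This gives ρ = a.
With a = 3.63, the most probable radial distance is 3.630.

ρ ≈ 3.63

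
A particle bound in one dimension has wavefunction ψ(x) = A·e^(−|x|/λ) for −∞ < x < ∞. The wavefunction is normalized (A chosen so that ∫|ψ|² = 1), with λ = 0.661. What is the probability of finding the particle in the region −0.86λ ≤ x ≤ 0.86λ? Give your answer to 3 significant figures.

|ψ|² is the probability density, so P = ∫_{−0.86λ}^{0.86λ} |ψ|² dx.
With A² fixed by ∫|ψ|² = 1, i.e. A² = (λ)^(−1), substitute and integrate.
Both integrals are even about x = 0, so only the x ≥ 0 halves are needed (the factors of 2 cancel). Substituting u = x/λ, A² and the length scale cancel in the ratio: P = ∫_{0}^{0.86} e^(-2·u) du / ∫_{0}^{∞} e^(-2·u) du.
An antiderivative of e^(-2·u) is -e^(-2·u)/2; evaluating from 0 to 0.86 gives 1/2 - e^(-43/25)/2, while the full integral is 1/2.
Evaluating gives P = 0.8209.

P ≈ 0.821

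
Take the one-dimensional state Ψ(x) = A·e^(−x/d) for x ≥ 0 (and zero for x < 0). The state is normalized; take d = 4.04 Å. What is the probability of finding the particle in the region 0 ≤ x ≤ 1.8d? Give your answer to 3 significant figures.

P ≈ 0.973

P = ∫_{0}^{1.8d} |Ψ(x)|² dx.
Since A² = 1/(d/2), this is the region integral divided by the full normalization integral.
Substituting u = x/d, A² and the length scale cancel in the ratio: P = ∫_{0}^{1.8} e^(-2·u) du / ∫_{0}^{∞} e^(-2·u) du.
With ∫ e^(-2·u) du = -e^(-2·u)/2 + C, the region integral is 1/2 - e^(-18/5)/2 and the full one is 1/2.
The result is P = 0.9727.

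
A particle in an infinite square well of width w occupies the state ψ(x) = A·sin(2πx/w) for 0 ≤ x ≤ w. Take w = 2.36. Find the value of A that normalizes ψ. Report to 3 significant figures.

Require ∫ |ψ|² dx = 1 over the whole domain.
Using sin²θ = (1 − cos 2θ)/2, the integral (without the A² prefactor) comes out to w/2.
Hence A² = 1/[w/2].
Plugging in w = 2.36 yields A = 0.9206.

A ≈ 0.921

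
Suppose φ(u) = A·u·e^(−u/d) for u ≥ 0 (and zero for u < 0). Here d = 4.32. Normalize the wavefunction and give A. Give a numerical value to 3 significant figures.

Require ∫ |φ|² du = 1 over the whole domain.
The integral (without the A² prefactor) comes out to d^3/4.
Setting this equal to 1 gives A² = 1/(d^3/4).
With d = 4.32: A² = 0.04961 and A = 0.2227.

A ≈ 0.223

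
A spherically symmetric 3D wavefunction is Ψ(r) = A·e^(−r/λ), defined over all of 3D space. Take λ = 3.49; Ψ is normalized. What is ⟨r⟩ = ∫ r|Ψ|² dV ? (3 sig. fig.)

By definition ⟨r⟩ = ∫ r |Ψ(r)|² 4πr² dr.
Since the A² factors cancel between numerator and denominator, ⟨r⟩ = 3·λ/2.
With λ = 3.49, ⟨r⟩ = 5.235.

⟨r⟩ ≈ 5.24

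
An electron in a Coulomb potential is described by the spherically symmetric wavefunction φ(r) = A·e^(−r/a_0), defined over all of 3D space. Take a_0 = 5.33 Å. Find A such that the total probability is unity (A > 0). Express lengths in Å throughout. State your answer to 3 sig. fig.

A ≈ 0.0458 Å^(-3/2)

Require ∫ |φ|² 4πr² dr = 1 over the whole domain.
(Spherical symmetry: dV = 4πr² dr.)
Recall ∫₀^∞ r^m e^(−r/β) dr = m!·β^(m+1), the integral (without the A² prefactor) comes out to π·a_0^3.
So A² = (π·a_0^3)^(−1).
Substituting a_0 = 5.33 gives A² = 0.002102, so A = 0.04585.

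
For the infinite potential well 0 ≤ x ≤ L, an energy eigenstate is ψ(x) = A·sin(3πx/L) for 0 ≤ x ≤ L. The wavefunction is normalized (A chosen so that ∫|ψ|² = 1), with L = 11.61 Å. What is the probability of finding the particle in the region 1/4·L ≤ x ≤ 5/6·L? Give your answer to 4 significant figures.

The probability is P = ∫ |ψ|² dx over [1/4·L, 5/6·L].
Since A² = 1/(L/2), this is the region integral divided by the full normalization integral.
Substituting u = x/L, A² and the length scale cancel in the ratio: P = ∫_{1/4}^{5/6} sin(3·π·u)^2 du / ∫_{0}^{1} sin(3·π·u)^2 du.
An antiderivative of sin(3·π·u)^2 is u/2 - sin(6·π·u)/(12·π); evaluating from 1/4 to 5/6 gives 7/24 - 1/(12·π), while the full integral is 1/2.
Evaluating gives P = (-2 + 7·π)/(12·π).

P ≈ 0.5303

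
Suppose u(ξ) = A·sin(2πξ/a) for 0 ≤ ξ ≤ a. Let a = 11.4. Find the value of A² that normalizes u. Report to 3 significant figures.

A^2 ≈ 0.175

We need A² ∫|f|² dξ = 1, taking the integral from 0 to a.
Using sin²θ = (1 − cos 2θ)/2, the integral (without the A² prefactor) comes out to a/2.
Plugging in a = 11.4 yields A = 0.4189.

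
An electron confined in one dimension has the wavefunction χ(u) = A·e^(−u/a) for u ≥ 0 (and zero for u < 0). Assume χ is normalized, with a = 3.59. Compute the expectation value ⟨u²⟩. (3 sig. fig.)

⟨u^2⟩ ≈ 6.44

⟨u²⟩ = ∫ u^2 |χ|² du over the full domain.
Using ∫₀^∞ uⁿ e^(−αu) du = n!/αⁿ⁺¹, evaluating both integrals, ⟨u²⟩ = a^2/2.
With a = 3.59, ⟨u^2⟩ = 6.444.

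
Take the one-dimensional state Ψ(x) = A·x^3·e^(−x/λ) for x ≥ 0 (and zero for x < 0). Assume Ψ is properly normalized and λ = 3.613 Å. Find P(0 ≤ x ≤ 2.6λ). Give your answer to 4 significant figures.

P = ∫_{0}^{2.6λ} |Ψ(x)|² dx.
With A² fixed by ∫|Ψ|² = 1, i.e. A² = (45·λ^7/8)^(−1), substitute and integrate.
Let u = x/λ; then A² and the length scale cancel, so P = ∫_{0}^{2.6} u^6·e^(-2·u) du ÷ ∫_{0}^{∞} u^6·e^(-2·u) du.
An antiderivative of u^6·e^(-2·u) is -(4·u^6 + 12·u^5 + 30·u^4 + 60·u^3 + 90·u^2 + 90·u + 45)·e^(-2·u)/8; evaluating from 0 to 2.6 gives ≈ 1.50529, while the full integral is 45/8.
Evaluating gives P = 0.26761.

P ≈ 0.2676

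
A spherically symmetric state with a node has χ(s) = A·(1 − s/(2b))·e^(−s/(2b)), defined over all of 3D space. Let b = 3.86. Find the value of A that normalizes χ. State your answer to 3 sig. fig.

A ≈ 0.0263

We need A² ∫|f|² 4πs² ds = 1, taking the integral from 0 to ∞.
In 3D with spherical symmetry the volume element is 4πs² ds.
The integral (without the A² prefactor) comes out to 8·π·b^3.
So A² = (8·π·b^3)^(−1).
With b = 3.86: A² = 0.0006918 and A = 0.02630.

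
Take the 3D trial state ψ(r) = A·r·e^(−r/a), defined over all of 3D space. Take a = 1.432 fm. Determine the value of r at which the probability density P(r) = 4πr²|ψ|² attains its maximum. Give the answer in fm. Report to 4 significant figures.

r ≈ 2.864 fm

Set d/dr [P(r) = 4πr²|ψ|²] = 0 and solve for r > 0.
This gives r = 2·a.
With a = 1.432, the most probable radial distance is 2.8640 fm.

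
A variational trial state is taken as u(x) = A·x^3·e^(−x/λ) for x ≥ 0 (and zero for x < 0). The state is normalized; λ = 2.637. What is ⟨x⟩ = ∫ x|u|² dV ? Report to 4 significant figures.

⟨x⟩ ≈ 9.230

⟨x⟩ = ∫ x |u|² dx over the full domain.
With ∫₀^∞ x^7 e^(−αx) dx = 7!/α^8, evaluating both integrals, ⟨x⟩ = 7·λ/2.
With λ = 2.637, ⟨x⟩ = 9.2295.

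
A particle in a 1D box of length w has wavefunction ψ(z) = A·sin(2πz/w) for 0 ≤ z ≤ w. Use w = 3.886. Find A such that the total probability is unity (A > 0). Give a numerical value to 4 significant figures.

A ≈ 0.7174

The normalization condition is ∫|ψ|² dz = 1 from 0 to w.
With ψ = A·sin(2πz/w), the integral evaluates to A²·[w/2].
Hence A² = 1/[w/2].
Substituting w = 3.886 gives A² = 0.51467, so A = 0.71740.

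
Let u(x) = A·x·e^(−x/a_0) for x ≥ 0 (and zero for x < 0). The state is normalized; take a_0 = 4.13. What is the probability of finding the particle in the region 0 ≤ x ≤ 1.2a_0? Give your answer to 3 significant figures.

P ≈ 0.430

The probability is P = ∫ |u|² dx over [0, 1.2a_0].
The normalization integral ∫|u|²dx over the whole domain equals a_0^3/4·A², and A² cancels in the ratio.
Substituting t = x/a_0, A² and the length scale cancel in the ratio: P = ∫_{0}^{1.2} t^2·e^(-2·t) dt / ∫_{0}^{∞} t^2·e^(-2·t) dt.
An antiderivative of t^2·e^(-2·t) is -(2·t^2 + 2·t + 1)·e^(-2·t)/4; evaluating from 0 to 1.2 gives 1/4 - 157·e^(-12/5)/100, while the full integral is 1/4.
Evaluating gives P = 0.4303.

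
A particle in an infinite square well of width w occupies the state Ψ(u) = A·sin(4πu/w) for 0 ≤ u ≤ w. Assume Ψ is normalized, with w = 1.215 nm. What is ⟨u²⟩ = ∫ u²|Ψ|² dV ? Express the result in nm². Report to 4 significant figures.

⟨u^2⟩ ≈ 0.4874 nm^2

By definition ⟨u²⟩ = ∫ u^2 |Ψ(u)|² du.
Since the A² factors cancel between numerator and denominator, ⟨u²⟩ = -w^2/(32·π^2) + w^2/3.
Putting w = 1.215 gives 0.48740.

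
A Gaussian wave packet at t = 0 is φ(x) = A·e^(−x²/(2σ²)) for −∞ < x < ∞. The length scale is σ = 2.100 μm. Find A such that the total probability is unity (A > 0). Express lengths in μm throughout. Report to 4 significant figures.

A ≈ 0.5183 μm^(-1/2)

The normalization condition is ∫|φ|² dx = 1 from −∞ to ∞.
With ∫_{−∞}^{∞} x^(2m) e^(−αx²) dx = (2m−1)!!·√π / (2^m α^(m+1/2)), carrying out the integral gives A² · √(π)·σ.
Setting this equal to 1 gives A² = 1/(√(π)·σ).
Plugging in σ = 2.100 yields A = 0.51833.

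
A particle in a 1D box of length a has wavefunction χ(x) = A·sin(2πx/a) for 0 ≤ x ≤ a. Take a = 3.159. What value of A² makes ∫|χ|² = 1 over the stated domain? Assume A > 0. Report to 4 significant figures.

Normalization requires ∫|χ|² dx = 1, integrated from 0 to a.
Using sin²θ = (1 − cos 2θ)/2, the integral (without the A² prefactor) comes out to a/2.
Substituting a = 3.159 gives A² = 0.63311, so A = 0.79568.

A^2 ≈ 0.6331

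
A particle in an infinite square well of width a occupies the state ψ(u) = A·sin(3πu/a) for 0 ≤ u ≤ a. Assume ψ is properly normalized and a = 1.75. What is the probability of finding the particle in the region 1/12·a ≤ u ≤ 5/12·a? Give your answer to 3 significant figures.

P ≈ 0.333

The probability is P = ∫ |ψ|² du over [1/12·a, 5/12·a].
The normalization integral ∫|ψ|²du over the whole domain equals a/2·A², and A² cancels in the ratio.
In terms of t = u/a (A² and the length scale cancel between numerator and denominator), P = [∫_{1/12}^{5/12} sin(3·π·t)^2 dt] / [∫_{0}^{1} sin(3·π·t)^2 dt].
An antiderivative of sin(3·π·t)^2 is t/2 - sin(6·π·t)/(12·π); evaluating from 1/12 to 5/12 gives 1/6, while the full integral is 1/2.
Taking the ratio, P = 1/3.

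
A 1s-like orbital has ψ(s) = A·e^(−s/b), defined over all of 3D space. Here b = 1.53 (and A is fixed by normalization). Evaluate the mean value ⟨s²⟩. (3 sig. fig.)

By definition ⟨s²⟩ = ∫ s^2 |ψ(s)|² 4πs² ds.
Recall ∫₀^∞ s^m e^(−s/β) ds = m!·β^(m+1), the ratio of the moment integral to the normalization integral gives ⟨s²⟩ = 3·b^2.
With b = 1.53, ⟨s^2⟩ = 7.023.

⟨s^2⟩ ≈ 7.02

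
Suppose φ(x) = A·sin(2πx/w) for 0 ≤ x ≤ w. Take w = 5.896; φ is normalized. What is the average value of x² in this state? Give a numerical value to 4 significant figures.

The expectation value is the |φ|²-weighted average of x^2: ∫ x^2|φ|² dx.
Using sin²θ = (1 − cos 2θ)/2, since the A² factors cancel between numerator and denominator, ⟨x²⟩ = -w^2/(8·π^2) + w^2/3.
With w = 5.896, ⟨x^2⟩ = 11.147.

⟨x^2⟩ ≈ 11.15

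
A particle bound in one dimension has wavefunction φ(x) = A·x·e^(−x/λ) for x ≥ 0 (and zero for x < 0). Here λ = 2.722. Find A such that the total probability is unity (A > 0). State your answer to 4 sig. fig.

We need A² ∫|f|² dx = 1, taking the integral from 0 to ∞.
The integral (without the A² prefactor) comes out to λ^3/4.
Setting this equal to 1 gives A² = 1/(λ^3/4).
Substituting λ = 2.722 gives A² = 0.19833, so A = 0.44535.

A ≈ 0.4453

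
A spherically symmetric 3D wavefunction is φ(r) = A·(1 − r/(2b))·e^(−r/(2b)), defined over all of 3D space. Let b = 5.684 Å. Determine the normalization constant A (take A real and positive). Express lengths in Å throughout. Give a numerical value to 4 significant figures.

A ≈ 0.01472 Å^(-3/2)

We need A² ∫|f|² 4πr² dr = 1, taking the integral from 0 to ∞.
The angular integral contributes 4π, leaving ∫₀^∞ r²|φ|² dr.
Recall ∫₀^∞ r^m e^(−r/β) dr = m!·β^(m+1), carrying out the integral gives A² · 8·π·b^3.
Hence A² = 1/[8·π·b^3].
With b = 5.684: A² = 0.00021667 and A = 0.014720.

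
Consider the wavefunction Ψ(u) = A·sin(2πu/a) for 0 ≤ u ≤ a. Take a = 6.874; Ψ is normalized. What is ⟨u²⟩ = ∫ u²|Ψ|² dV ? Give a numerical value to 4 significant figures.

⟨u²⟩ = ∫ u^2 |Ψ|² du over the full domain.
With ∫₀^a sin²(nπu/a) du = a/2, evaluating both integrals, ⟨u²⟩ = -a^2/(8·π^2) + a^2/3.
Putting a = 6.874 gives 15.152.

⟨u^2⟩ ≈ 15.15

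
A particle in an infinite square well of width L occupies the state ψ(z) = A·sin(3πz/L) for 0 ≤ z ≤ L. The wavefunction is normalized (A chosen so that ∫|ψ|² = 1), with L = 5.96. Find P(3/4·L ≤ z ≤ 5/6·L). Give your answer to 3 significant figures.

The probability is P = ∫ |ψ|² dz over [3/4·L, 5/6·L].
Since A² = 1/(L/2), this is the region integral divided by the full normalization integral.
Substituting u = z/L, A² and the length scale cancel in the ratio: P = ∫_{3/4}^{5/6} sin(3·π·u)^2 du / ∫_{0}^{1} sin(3·π·u)^2 du.
Using ∫ sin(3·π·u)^2 du = u/2 - sin(6·π·u)/(12·π), the numerator is 1/(12·π) + 1/24 and the denominator is 1/2.
The result is P = (2 + π)/(12·π).

P ≈ 0.136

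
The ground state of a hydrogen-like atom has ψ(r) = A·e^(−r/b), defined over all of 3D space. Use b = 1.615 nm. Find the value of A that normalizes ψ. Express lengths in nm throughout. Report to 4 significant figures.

A ≈ 0.2749 nm^(-3/2)

The normalization condition is ∫|ψ|² 4πr² dr = 1 from 0 to ∞.
The angular integral contributes 4π, leaving ∫₀^∞ r²|ψ|² dr.
With ψ = A·e^(−r/b), the integral evaluates to A²·[π·b^3].
So A² = (π·b^3)^(−1).
With b = 1.615: A² = 0.075567 and A = 0.27489.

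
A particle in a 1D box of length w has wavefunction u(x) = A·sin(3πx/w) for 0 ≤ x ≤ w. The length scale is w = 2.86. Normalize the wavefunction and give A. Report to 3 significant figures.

A ≈ 0.836

Require ∫ |u|² dx = 1 over the whole domain.
With u = A·sin(3πx/w), the integral evaluates to A²·[w/2].
With w = 2.86: A² = 0.6993 and A = 0.8362.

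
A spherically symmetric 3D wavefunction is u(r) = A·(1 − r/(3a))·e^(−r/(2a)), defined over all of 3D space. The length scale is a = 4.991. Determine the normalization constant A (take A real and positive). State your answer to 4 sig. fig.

A ≈ 0.03099

Normalization requires ∫|u|² 4πr² dr = 1, integrated from 0 to ∞.
(Spherical symmetry: dV = 4πr² dr.)
The integral (without the A² prefactor) comes out to 8·π·a^3/3.
Setting this equal to 1 gives A² = 1/(8·π·a^3/3).
With a = 4.991: A² = 0.00096010 and A = 0.030986.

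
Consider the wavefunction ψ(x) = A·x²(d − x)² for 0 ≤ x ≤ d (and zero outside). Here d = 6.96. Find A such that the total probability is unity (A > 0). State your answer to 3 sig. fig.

A ≈ 0.00405

Normalization requires ∫|ψ|² dx = 1, integrated from 0 to d.
Expanding the polynomial and integrating term by term, ∫|ψ|² dx = A²·(d^9/630).
Setting this equal to 1 gives A² = 1/(d^9/630).
Plugging in d = 6.96 yields A = 0.004054.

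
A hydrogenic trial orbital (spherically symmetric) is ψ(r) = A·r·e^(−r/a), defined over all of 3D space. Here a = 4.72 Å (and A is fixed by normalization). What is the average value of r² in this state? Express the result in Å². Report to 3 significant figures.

⟨r^2⟩ ≈ 167 Å^2

⟨r²⟩ = ∫ r^2 |ψ|² 4πr² dr over the full domain.
The ratio of the moment integral to the normalization integral gives ⟨r²⟩ = 15·a^2/2.
With a = 4.72, ⟨r^2⟩ = 167.1.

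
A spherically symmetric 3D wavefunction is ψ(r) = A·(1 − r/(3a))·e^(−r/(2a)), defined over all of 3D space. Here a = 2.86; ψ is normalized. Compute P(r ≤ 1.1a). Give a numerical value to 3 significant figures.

P ≈ 0.166

P = ∫ |ψ|² 4πr² dr over r ≤ 1.1a.
Normalization gives A² = 1/(8·π·a^3/3).
Substituting u = r/a, A², 4π and the length scale all cancel in the ratio: P = ∫_{0}^{1.1} u^2·(1 - u/3)^2·e^(-u) du / ∫_{0}^{∞} u^2·(1 - u/3)^2·e^(-u) du.
Using ∫ u^2·(1 - u/3)^2·e^(-u) du = (-u^4 + 2·u^3 - 3·u^2 - 6·u - 6)·e^(-u)/9, the numerator is ≈ 0.11069 and the denominator is 2/3.
This evaluates to P = 0.1660.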